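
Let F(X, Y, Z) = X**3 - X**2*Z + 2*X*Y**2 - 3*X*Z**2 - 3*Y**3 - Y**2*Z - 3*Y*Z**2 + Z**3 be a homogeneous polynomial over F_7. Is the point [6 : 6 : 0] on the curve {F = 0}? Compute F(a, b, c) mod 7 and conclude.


F(6,6,0) ≡ 0 (mod 7); P is on the curve.

Evaluate F(6, 6, 0) term-by-term (mod 7).
  X**3 ↦ 1·216·1·1 = 216
  -X**2*Z ↦ -1·36·1·0 = 0
  2*X*Y**2 ↦ 2·6·36·1 = 432
  -3*X*Z**2 ↦ -3·6·1·0 = 0
  -3*Y**3 ↦ -3·1·216·1 = -648
  -Y**2*Z ↦ -1·1·36·0 = 0
  -3*Y*Z**2 ↦ -3·1·6·0 = 0
  Z**3 ↦ 1·1·1·0 = 0
Sum: F(6, 6, 0) = (216) + (0) + (432) + (0) + (-648) + (0) + (0) + (0) = 0.
Reducing mod 7: 0 ≡ 0 (mod 7).
Since F(a, b, c) ≡ 0 (mod 7), P lies on the curve.


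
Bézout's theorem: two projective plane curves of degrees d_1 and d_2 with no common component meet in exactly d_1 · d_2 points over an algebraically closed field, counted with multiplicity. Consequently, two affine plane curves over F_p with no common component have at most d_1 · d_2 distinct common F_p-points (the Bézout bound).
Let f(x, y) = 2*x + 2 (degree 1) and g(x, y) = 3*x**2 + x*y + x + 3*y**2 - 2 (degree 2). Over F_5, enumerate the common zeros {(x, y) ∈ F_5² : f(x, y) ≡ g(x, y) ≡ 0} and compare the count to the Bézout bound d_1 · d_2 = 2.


Common zeros: {(4, 0), (4, 2)}; count = 2; Bézout bound = 2.

deg(f) = 1, deg(g) = 2, so Bézout bound = 2.
Scan x ∈ F_5. For each x, list the y ∈ F_5 with f(x, y) ≡ 0 and those with g(x, y) ≡ 0 (mod 5); the common zeros in that column are the intersection.
  x = 0: f ≡ 0 at y ∈ ∅; g ≡ 0 at y ∈ {2, 3}; common: ∅.
  x = 1: f ≡ 0 at y ∈ ∅; g ≡ 0 at y ∈ ∅; common: ∅.
  x = 2: f ≡ 0 at y ∈ ∅; g ≡ 0 at y ∈ {3}; common: ∅.
  x = 3: f ≡ 0 at y ∈ ∅; g ≡ 0 at y ∈ ∅; common: ∅.
  x = 4: f ≡ 0 at y ∈ {0, 1, 2, 3, 4}; g ≡ 0 at y ∈ {0, 2}; common: {0, 2}.
Collecting: common zeros = {(4, 0), (4, 2)}, so the count is 2.
Comparison with the Bézout bound: 2 ≤ 2 = deg(f)·deg(g), as expected for curves with no common component (the bound is attained).


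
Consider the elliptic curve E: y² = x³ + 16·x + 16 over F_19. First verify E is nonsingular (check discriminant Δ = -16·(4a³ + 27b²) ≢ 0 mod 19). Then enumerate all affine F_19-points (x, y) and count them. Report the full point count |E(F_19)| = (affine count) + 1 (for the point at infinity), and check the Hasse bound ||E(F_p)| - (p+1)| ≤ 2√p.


Affine points = {(0, 4), (0, 15), (4, 7), (4, 12), (6, 9), (6, 10), (10, 6), (10, 13), (12, 6), (12, 13), (14, 1), (14, 18), (16, 6), (16, 13)}; affine count = 14; |E(F_19)| = 15.

Discriminant check: Δ ∝ 4a³ + 27b² = 4·16³ + 27·16² = 4·4096 + 27·256 ≡ 2 (mod 19). Nonzero ⇒ E is nonsingular.
For each x ∈ F_19, compute rhs = x³ + 16·x + 16 mod 19, then count y ∈ F_19 with y² ≡ rhs.
  x = 0: rhs = 16, matching y values: 4, 15 (2 points).
  x = 1: rhs = 14, matching y values: none (0 points).
  x = 2: rhs = 18, matching y values: none (0 points).
  x = 3: rhs = 15, matching y values: none (0 points).
  x = 4: rhs = 11, matching y values: 7, 12 (2 points).
  x = 5: rhs = 12, matching y values: none (0 points).
  x = 6: rhs = 5, matching y values: 9, 10 (2 points).
  x = 7: rhs = 15, matching y values: none (0 points).
  x = 8: rhs = 10, matching y values: none (0 points).
  x = 9: rhs = 15, matching y values: none (0 points).
  x = 10: rhs = 17, matching y values: 6, 13 (2 points).
  x = 11: rhs = 3, matching y values: none (0 points).
  x = 12: rhs = 17, matching y values: 6, 13 (2 points).
  x = 13: rhs = 8, matching y values: none (0 points).
  x = 14: rhs = 1, matching y values: 1, 18 (2 points).
  x = 15: rhs = 2, matching y values: none (0 points).
  x = 16: rhs = 17, matching y values: 6, 13 (2 points).
  x = 17: rhs = 14, matching y values: none (0 points).
  x = 18: rhs = 18, matching y values: none (0 points).
Total affine count: 14.
Full point count |E(F_19)| = 14 + 1 = 15.
Hasse bound: |15 − (19+1)| = |-5| = 5 ≤ 2√19 ≈ 8.7178 ✓.


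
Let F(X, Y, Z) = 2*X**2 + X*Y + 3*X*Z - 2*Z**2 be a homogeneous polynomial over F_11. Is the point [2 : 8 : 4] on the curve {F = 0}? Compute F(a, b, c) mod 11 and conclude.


F(2,8,4) ≡ 5 (mod 11); P is NOT on the curve.

Evaluate F(2, 8, 4) term-by-term (mod 11).
  2*X**2 ↦ 2·4·1·1 = 8
  X*Y ↦ 1·2·8·1 = 16
  3*X*Z ↦ 3·2·1·4 = 24
  -2*Z**2 ↦ -2·1·1·16 = -32
Sum: F(2, 8, 4) = (8) + (16) + (24) + (-32) = 16.
Reducing mod 11: 16 ≡ 5 (mod 11).
Since F(a, b, c) ≡ 5 ≠ 0 (mod 11), P does NOT lie on the curve.


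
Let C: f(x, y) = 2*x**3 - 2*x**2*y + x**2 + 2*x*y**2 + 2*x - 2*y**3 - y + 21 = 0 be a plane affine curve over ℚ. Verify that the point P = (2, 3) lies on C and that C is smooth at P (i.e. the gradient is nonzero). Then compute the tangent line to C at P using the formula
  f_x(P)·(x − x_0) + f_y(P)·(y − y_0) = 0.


Tangent line at P: 24*x - 39*y + 69 = 0.

Step 1: f(2, 3) = 0, so P lies on C.
Step 2: partial derivatives
  f_x(x, y) = 6*x**2 - 4*x*y + 2*x + 2*y**2 + 2, f_y(x, y) = -2*x**2 + 4*x*y - 6*y**2 - 1.
  f_x(P) = 24, f_y(P) = -39 (gradient nonzero, so P is smooth).
Step 3: tangent line at P: 24·(x − 2) + -39·(y − 3) = 0.
Expanding: 24*x - 39*y + 69 = 0.


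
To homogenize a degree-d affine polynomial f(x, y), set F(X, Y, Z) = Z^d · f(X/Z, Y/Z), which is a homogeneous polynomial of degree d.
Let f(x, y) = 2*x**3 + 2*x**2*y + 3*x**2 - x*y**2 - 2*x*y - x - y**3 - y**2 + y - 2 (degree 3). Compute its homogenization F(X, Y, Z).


F(X, Y, Z) = 2*X**3 + 2*X**2*Y + 3*X**2*Z - X*Y**2 - 2*X*Y*Z - X*Z**2 - Y**3 - Y**2*Z + Y*Z**2 - 2*Z**3

deg(f) = 3.
Substitute x = X/Z, y = Y/Z into f, then multiply by Z^3.
  monomial 2·x^3·y^0 ↦ 2·X^3·Y^0·Z^0.
  monomial 2·x^2·y^1 ↦ 2·X^2·Y^1·Z^0.
  monomial 3·x^2·y^0 ↦ 3·X^2·Y^0·Z^1.
  monomial -1·x^1·y^2 ↦ -1·X^1·Y^2·Z^0.
  monomial -2·x^1·y^1 ↦ -2·X^1·Y^1·Z^1.
  monomial -1·x^1·y^0 ↦ -1·X^1·Y^0·Z^2.
  monomial -1·x^0·y^3 ↦ -1·X^0·Y^3·Z^0.
  monomial -1·x^0·y^2 ↦ -1·X^0·Y^2·Z^1.
  monomial 1·x^0·y^1 ↦ 1·X^0·Y^1·Z^2.
  monomial -2·x^0·y^0 ↦ -2·X^0·Y^0·Z^3.
Collecting: F(X, Y, Z) = 2*X**3 + 2*X**2*Y + 3*X**2*Z - X*Y**2 - 2*X*Y*Z - X*Z**2 - Y**3 - Y**2*Z + Y*Z**2 - 2*Z**3.


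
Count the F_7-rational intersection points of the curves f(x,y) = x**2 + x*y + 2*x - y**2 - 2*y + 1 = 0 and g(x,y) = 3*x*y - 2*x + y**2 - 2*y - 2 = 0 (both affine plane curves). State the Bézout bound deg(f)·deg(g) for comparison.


Common zeros: {(3, 6), (6, 0)}; count = 2; Bézout bound = 4.

deg(f) = 2, deg(g) = 2, so Bézout bound = 4.
Scan x ∈ F_7. For each x, list the y ∈ F_7 with f(x, y) ≡ 0 and those with g(x, y) ≡ 0 (mod 7); the common zeros in that column are the intersection.
  x = 0: f ≡ 0 at y ∈ {2, 3}; g ≡ 0 at y ∈ ∅; common: ∅.
  x = 1: f ≡ 0 at y ∈ ∅; g ≡ 0 at y ∈ ∅; common: ∅.
  x = 2: f ≡ 0 at y ∈ {3, 4}; g ≡ 0 at y ∈ ∅; common: ∅.
  x = 3: f ≡ 0 at y ∈ {2, 6}; g ≡ 0 at y ∈ {1, 6}; common: {6}.
  x = 4: f ≡ 0 at y ∈ ∅; g ≡ 0 at y ∈ {2}; common: ∅.
  x = 5: f ≡ 0 at y ∈ ∅; g ≡ 0 at y ∈ {4}; common: ∅.
  x = 6: f ≡ 0 at y ∈ {0, 4}; g ≡ 0 at y ∈ {0, 5}; common: {0}.
Collecting: common zeros = {(3, 6), (6, 0)}, so the count is 2.
Comparison with the Bézout bound: 2 ≤ 4 = deg(f)·deg(g), as expected for curves with no common component (the affine F_7-count falls short of the bound because intersections may lie at infinity, over extension fields, or carry multiplicity).


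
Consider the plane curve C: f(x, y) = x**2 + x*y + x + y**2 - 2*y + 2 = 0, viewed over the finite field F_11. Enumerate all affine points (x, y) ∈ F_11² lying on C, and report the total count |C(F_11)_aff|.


Affine F_11-points: {(2, 5), (2, 6), (3, 5), (4, 0), (4, 9), (6, 0), (6, 7), (8, 7), (8, 9), (9, 2), (10, 1), (10, 2)}; count = 12.

For each of the 121 pairs (x, y) ∈ F_11², evaluate f(x, y) mod 11. Record the zeros.
  x = 0: [0↦2, 1↦1, 2↦2, 3↦5, 4↦10, 5↦6, 6↦4, 7↦4, 8↦6, 9↦10, 10↦5]  zeros at y ∈ ∅
  x = 1: [0↦4, 1↦4, 2↦6, 3↦10, 4↦5, 5↦2, 6↦1, 7↦2, 8↦5, 9↦10, 10↦6]  zeros at y ∈ ∅
  x = 2: [0↦8, 1↦9, 2↦1, 3↦6, 4↦2, 5↦0, 6↦0, 7↦2, 8↦6, 9↦1, 10↦9]  zeros at y ∈ {5, 6}
  x = 3: [0↦3, 1↦5, 2↦9, 3↦4, 4↦1, 5↦0, 6↦1, 7↦4, 8↦9, 9↦5, 10↦3]  zeros at y ∈ {5}
  x = 4: [0↦0, 1↦3, 2↦8, 3↦4, 4↦2, 5↦2, 6↦4, 7↦8, 8↦3, 9↦0, 10↦10]  zeros at y ∈ {0, 9}
  x = 5: [0↦10, 1↦3, 2↦9, 3↦6, 4↦5, 5↦6, 6↦9, 7↦3, 8↦10, 9↦8, 10↦8]  zeros at y ∈ ∅
  x = 6: [0↦0, 1↦5, 2↦1, 3↦10, 4↦10, 5↦1, 6↦5, 7↦0, 8↦8, 9↦7, 10↦8]  zeros at y ∈ {0, 7}
  x = 7: [0↦3, 1↦9, 2↦6, 3↦5, 4↦6, 5↦9, 6↦3, 7↦10, 8↦8, 9↦8, 10↦10]  zeros at y ∈ ∅
  x = 8: [0↦8, 1↦4, 2↦2, 3↦2, 4↦4, 5↦8, 6↦3, 7↦0, 8↦10, 9↦0, 10↦3]  zeros at y ∈ {7, 9}
  x = 9: [0↦4, 1↦1, 2↦0, 3↦1, 4↦4, 5↦9, 6↦5, 7↦3, 8↦3, 9↦5, 10↦9]  zeros at y ∈ {2}
  x = 10: [0↦2, 1↦0, 2↦0, 3↦2, 4↦6, 5↦1, 6↦9, 7↦8, 8↦9, 9↦1, 10↦6]  zeros at y ∈ {1, 2}
Collecting zeros: affine points = {(2, 5), (2, 6), (3, 5), (4, 0), (4, 9), (6, 0), (6, 7), (8, 7), (8, 9), (9, 2), (10, 1), (10, 2)}.
Total count |C(F_11)_aff| = 12.


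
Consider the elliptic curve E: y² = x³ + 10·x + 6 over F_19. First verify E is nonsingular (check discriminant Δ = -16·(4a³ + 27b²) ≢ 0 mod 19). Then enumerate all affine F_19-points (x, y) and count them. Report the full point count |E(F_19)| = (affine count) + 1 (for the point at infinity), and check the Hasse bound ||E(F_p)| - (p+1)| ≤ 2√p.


Affine points = {(0, 5), (0, 14), (1, 6), (1, 13), (3, 5), (3, 14), (6, 4), (6, 15), (7, 1), (7, 18), (8, 3), (8, 16), (10, 2), (10, 17), (12, 7), (12, 12), (15, 4), (15, 15), (16, 5), (16, 14), (17, 4), (17, 15)}; affine count = 22; |E(F_19)| = 23.

Discriminant check: Δ ∝ 4a³ + 27b² = 4·10³ + 27·6² = 4·1000 + 27·36 ≡ 13 (mod 19). Nonzero ⇒ E is nonsingular.
For each x ∈ F_19, compute rhs = x³ + 10·x + 6 mod 19, then count y ∈ F_19 with y² ≡ rhs.
  x = 0: rhs = 6, matching y values: 5, 14 (2 points).
  x = 1: rhs = 17, matching y values: 6, 13 (2 points).
  x = 2: rhs = 15, matching y values: none (0 points).
  x = 3: rhs = 6, matching y values: 5, 14 (2 points).
  x = 4: rhs = 15, matching y values: none (0 points).
  x = 5: rhs = 10, matching y values: none (0 points).
  x = 6: rhs = 16, matching y values: 4, 15 (2 points).
  x = 7: rhs = 1, matching y values: 1, 18 (2 points).
  x = 8: rhs = 9, matching y values: 3, 16 (2 points).
  x = 9: rhs = 8, matching y values: none (0 points).
  x = 10: rhs = 4, matching y values: 2, 17 (2 points).
  x = 11: rhs = 3, matching y values: none (0 points).
  x = 12: rhs = 11, matching y values: 7, 12 (2 points).
  x = 13: rhs = 15, matching y values: none (0 points).
  x = 14: rhs = 2, matching y values: none (0 points).
  x = 15: rhs = 16, matching y values: 4, 15 (2 points).
  x = 16: rhs = 6, matching y values: 5, 14 (2 points).
  x = 17: rhs = 16, matching y values: 4, 15 (2 points).
  x = 18: rhs = 14, matching y values: none (0 points).
Total affine count: 22.
Full point count |E(F_19)| = 22 + 1 = 23.
Hasse bound: |23 − (19+1)| = |3| = 3 ≤ 2√19 ≈ 8.7178 ✓.


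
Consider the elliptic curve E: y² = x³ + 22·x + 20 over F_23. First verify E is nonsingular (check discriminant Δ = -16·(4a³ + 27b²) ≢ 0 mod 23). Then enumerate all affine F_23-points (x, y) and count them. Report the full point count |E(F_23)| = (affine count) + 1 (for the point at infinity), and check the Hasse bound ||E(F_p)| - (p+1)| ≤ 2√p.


Affine points = {(2, 7), (2, 16), (5, 5), (5, 18), (6, 0), (8, 8), (8, 15), (9, 2), (9, 21), (11, 11), (11, 12), (14, 6), (14, 17), (16, 11), (16, 12), (19, 11), (19, 12)}; affine count = 17; |E(F_23)| = 18.

Discriminant check: Δ ∝ 4a³ + 27b² = 4·22³ + 27·20² = 4·10648 + 27·400 ≡ 9 (mod 23). Nonzero ⇒ E is nonsingular.
For each x ∈ F_23, compute rhs = x³ + 22·x + 20 mod 23, then count y ∈ F_23 with y² ≡ rhs.
  x = 0: rhs = 20, matching y values: none (0 points).
  x = 1: rhs = 20, matching y values: none (0 points).
  x = 2: rhs = 3, matching y values: 7, 16 (2 points).
  x = 3: rhs = 21, matching y values: none (0 points).
  x = 4: rhs = 11, matching y values: none (0 points).
  x = 5: rhs = 2, matching y values: 5, 18 (2 points).
  x = 6: rhs = 0, matching y values: 0 (1 points).
  x = 7: rhs = 11, matching y values: none (0 points).
  x = 8: rhs = 18, matching y values: 8, 15 (2 points).
  x = 9: rhs = 4, matching y values: 2, 21 (2 points).
  x = 10: rhs = 21, matching y values: none (0 points).
  x = 11: rhs = 6, matching y values: 11, 12 (2 points).
  x = 12: rhs = 11, matching y values: none (0 points).
  x = 13: rhs = 19, matching y values: none (0 points).
  x = 14: rhs = 13, matching y values: 6, 17 (2 points).
  x = 15: rhs = 22, matching y values: none (0 points).
  x = 16: rhs = 6, matching y values: 11, 12 (2 points).
  x = 17: rhs = 17, matching y values: none (0 points).
  x = 18: rhs = 15, matching y values: none (0 points).
  x = 19: rhs = 6, matching y values: 11, 12 (2 points).
  x = 20: rhs = 19, matching y values: none (0 points).
  x = 21: rhs = 14, matching y values: none (0 points).
  x = 22: rhs = 20, matching y values: none (0 points).
Total affine count: 17.
Full point count |E(F_23)| = 17 + 1 = 18.
Hasse bound: |18 − (23+1)| = |-6| = 6 ≤ 2√23 ≈ 9.5917 ✓.


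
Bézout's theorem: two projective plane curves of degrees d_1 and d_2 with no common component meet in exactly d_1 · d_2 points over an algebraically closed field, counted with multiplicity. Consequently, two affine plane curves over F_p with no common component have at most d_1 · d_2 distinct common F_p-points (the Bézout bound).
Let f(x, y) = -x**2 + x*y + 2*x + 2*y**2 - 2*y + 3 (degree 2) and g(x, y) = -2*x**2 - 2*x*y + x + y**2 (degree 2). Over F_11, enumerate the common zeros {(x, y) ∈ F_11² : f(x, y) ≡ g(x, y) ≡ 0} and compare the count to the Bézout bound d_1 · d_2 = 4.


Common zeros: {(9, 4)}; count = 1; Bézout bound = 4.

deg(f) = 2, deg(g) = 2, so Bézout bound = 4.
Scan x ∈ F_11. For each x, list the y ∈ F_11 with f(x, y) ≡ 0 and those with g(x, y) ≡ 0 (mod 11); the common zeros in that column are the intersection.
  x = 0: f ≡ 0 at y ∈ ∅; g ≡ 0 at y ∈ {0}; common: ∅.
  x = 1: f ≡ 0 at y ∈ ∅; g ≡ 0 at y ∈ ∅; common: ∅.
  x = 2: f ≡ 0 at y ∈ {2, 9}; g ≡ 0 at y ∈ ∅; common: ∅.
  x = 3: f ≡ 0 at y ∈ {0, 5}; g ≡ 0 at y ∈ ∅; common: ∅.
  x = 4: f ≡ 0 at y ∈ {5}; g ≡ 0 at y ∈ {4}; common: ∅.
  x = 5: f ≡ 0 at y ∈ ∅; g ≡ 0 at y ∈ {3, 7}; common: ∅.
  x = 6: f ≡ 0 at y ∈ ∅; g ≡ 0 at y ∈ {0, 1}; common: ∅.
  x = 7: f ≡ 0 at y ∈ ∅; g ≡ 0 at y ∈ ∅; common: ∅.
  x = 8: f ≡ 0 at y ∈ {4}; g ≡ 0 at y ∈ ∅; common: ∅.
  x = 9: f ≡ 0 at y ∈ {4, 9}; g ≡ 0 at y ∈ {3, 4}; common: {4}.
  x = 10: f ≡ 0 at y ∈ {0, 7}; g ≡ 0 at y ∈ {1, 8}; common: ∅.
Collecting: common zeros = {(9, 4)}, so the count is 1.
Comparison with the Bézout bound: 1 ≤ 4 = deg(f)·deg(g), as expected for curves with no common component (the affine F_11-count falls short of the bound because intersections may lie at infinity, over extension fields, or carry multiplicity).


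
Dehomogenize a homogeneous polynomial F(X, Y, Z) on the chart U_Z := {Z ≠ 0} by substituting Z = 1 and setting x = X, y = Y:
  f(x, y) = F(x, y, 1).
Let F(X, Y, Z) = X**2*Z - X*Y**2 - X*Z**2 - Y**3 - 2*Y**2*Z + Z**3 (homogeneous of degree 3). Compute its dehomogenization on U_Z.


f(x, y) = x**2 - x*y**2 - x - y**3 - 2*y**2 + 1

On U_Z we set Z = 1. Each monomial c·X^i·Y^j·Z^k in F becomes c·x^i·y^j·1^k = c·x^i·y^j.
Substituting Z = 1: F(X, Y, 1) = x**2 - x*y**2 - x - y**3 - 2*y**2 + 1.
Note: deg(f) ≤ deg(F) = 3; strict inequality happens when F is divisible by Z (lost terms).


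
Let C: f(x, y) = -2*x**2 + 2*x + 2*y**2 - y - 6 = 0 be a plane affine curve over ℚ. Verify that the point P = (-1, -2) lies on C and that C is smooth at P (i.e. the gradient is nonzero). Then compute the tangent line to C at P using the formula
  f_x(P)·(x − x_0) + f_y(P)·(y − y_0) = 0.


Tangent line at P: 6*x - 9*y - 12 = 0.

Step 1: f(-1, -2) = 0, so P lies on C.
Step 2: partial derivatives
  f_x(x, y) = 2 - 4*x, f_y(x, y) = 4*y - 1.
  f_x(P) = 6, f_y(P) = -9 (gradient nonzero, so P is smooth).
Step 3: tangent line at P: 6·(x − -1) + -9·(y − -2) = 0.
Expanding: 6*x - 9*y - 12 = 0.


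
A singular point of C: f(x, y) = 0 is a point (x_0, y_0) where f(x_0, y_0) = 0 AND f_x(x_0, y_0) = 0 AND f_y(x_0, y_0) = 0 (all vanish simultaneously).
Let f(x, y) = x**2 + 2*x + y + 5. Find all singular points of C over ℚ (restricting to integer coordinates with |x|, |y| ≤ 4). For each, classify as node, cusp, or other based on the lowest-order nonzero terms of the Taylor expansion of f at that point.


No singular points in the scanned grid; C is smooth there.

Compute partial derivatives:
  f_x = 2*x + 2.
  f_y = 1.
f_y = 1 is a nonzero constant, so f_y never vanishes: no point (x, y) can satisfy f = f_x = f_y = 0. In particular no (x, y) ∈ {−4, ..., 4}² is singular; the curve is smooth.


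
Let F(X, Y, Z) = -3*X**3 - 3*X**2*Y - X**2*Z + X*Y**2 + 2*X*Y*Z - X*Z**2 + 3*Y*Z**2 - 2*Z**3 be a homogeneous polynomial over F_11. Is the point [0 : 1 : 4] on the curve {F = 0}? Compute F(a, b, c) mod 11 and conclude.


F(0,1,4) ≡ 8 (mod 11); P is NOT on the curve.

Evaluate F(0, 1, 4) term-by-term (mod 11).
  -3*X**3 ↦ -3·0·1·1 = 0
  -3*X**2*Y ↦ -3·0·1·1 = 0
  -X**2*Z ↦ -1·0·1·4 = 0
  X*Y**2 ↦ 1·0·1·1 = 0
  2*X*Y*Z ↦ 2·0·1·4 = 0
  -X*Z**2 ↦ -1·0·1·16 = 0
  3*Y*Z**2 ↦ 3·1·1·16 = 48
  -2*Z**3 ↦ -2·1·1·64 = -128
Sum: F(0, 1, 4) = (0) + (0) + (0) + (0) + (0) + (0) + (48) + (-128) = -80.
Reducing mod 11: -80 ≡ 8 (mod 11).
Since F(a, b, c) ≡ 8 ≠ 0 (mod 11), P does NOT lie on the curve.


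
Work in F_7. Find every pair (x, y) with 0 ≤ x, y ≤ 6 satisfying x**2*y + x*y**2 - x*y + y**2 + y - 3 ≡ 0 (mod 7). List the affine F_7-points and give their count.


Affine F_7-points: {(1, 1), (1, 2), (5, 2), (5, 5), (6, 1)}; count = 5.

For each of the 49 pairs (x, y) ∈ F_7², evaluate f(x, y) mod 7. Record the zeros.
  x = 0: [0↦4, 1↦6, 2↦3, 3↦2, 4↦3, 5↦6, 6↦4]  zeros at y ∈ ∅
  x = 1: [0↦4, 1↦0, 2↦0, 3↦4, 4↦5, 5↦3, 6↦5]  zeros at y ∈ {1, 2}
  x = 2: [0↦4, 1↦3, 2↦1, 3↦5, 4↦1, 5↦3, 6↦4]  zeros at y ∈ ∅
  x = 3: [0↦4, 1↦1, 2↦6, 3↦5, 4↦5, 5↦6, 6↦1]  zeros at y ∈ ∅
  x = 4: [0↦4, 1↦1, 2↦1, 3↦4, 4↦3, 5↦5, 6↦3]  zeros at y ∈ ∅
  x = 5: [0↦4, 1↦3, 2↦0, 3↦2, 4↦2, 5↦0, 6↦3]  zeros at y ∈ {2, 5}
  x = 6: [0↦4, 1↦0, 2↦3, 3↦6, 4↦2, 5↦5, 6↦1]  zeros at y ∈ {1}
Collecting zeros: affine points = {(1, 1), (1, 2), (5, 2), (5, 5), (6, 1)}.
Total count |C(F_7)_aff| = 5.


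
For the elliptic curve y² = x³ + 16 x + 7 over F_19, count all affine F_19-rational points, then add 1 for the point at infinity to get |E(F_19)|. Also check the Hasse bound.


Affine points = {(0, 8), (0, 11), (1, 9), (1, 10), (2, 3), (2, 16), (3, 5), (3, 14), (7, 5), (7, 14), (8, 1), (8, 18), (9, 5), (9, 14), (14, 7), (14, 12), (17, 9), (17, 10), (18, 3), (18, 16)}; affine count = 20; |E(F_19)| = 21.

Discriminant check: Δ ∝ 4a³ + 27b² = 4·16³ + 27·7² = 4·4096 + 27·49 ≡ 18 (mod 19). Nonzero ⇒ E is nonsingular.
For each x ∈ F_19, compute rhs = x³ + 16·x + 7 mod 19, then count y ∈ F_19 with y² ≡ rhs.
  x = 0: rhs = 7, matching y values: 8, 11 (2 points).
  x = 1: rhs = 5, matching y values: 9, 10 (2 points).
  x = 2: rhs = 9, matching y values: 3, 16 (2 points).
  x = 3: rhs = 6, matching y values: 5, 14 (2 points).
  x = 4: rhs = 2, matching y values: none (0 points).
  x = 5: rhs = 3, matching y values: none (0 points).
  x = 6: rhs = 15, matching y values: none (0 points).
  x = 7: rhs = 6, matching y values: 5, 14 (2 points).
  x = 8: rhs = 1, matching y values: 1, 18 (2 points).
  x = 9: rhs = 6, matching y values: 5, 14 (2 points).
  x = 10: rhs = 8, matching y values: none (0 points).
  x = 11: rhs = 13, matching y values: none (0 points).
  x = 12: rhs = 8, matching y values: none (0 points).
  x = 13: rhs = 18, matching y values: none (0 points).
  x = 14: rhs = 11, matching y values: 7, 12 (2 points).
  x = 15: rhs = 12, matching y values: none (0 points).
  x = 16: rhs = 8, matching y values: none (0 points).
  x = 17: rhs = 5, matching y values: 9, 10 (2 points).
  x = 18: rhs = 9, matching y values: 3, 16 (2 points).
Total affine count: 20.
Full point count |E(F_19)| = 20 + 1 = 21.
Hasse bound: |21 − (19+1)| = |1| = 1 ≤ 2√19 ≈ 8.7178 ✓.


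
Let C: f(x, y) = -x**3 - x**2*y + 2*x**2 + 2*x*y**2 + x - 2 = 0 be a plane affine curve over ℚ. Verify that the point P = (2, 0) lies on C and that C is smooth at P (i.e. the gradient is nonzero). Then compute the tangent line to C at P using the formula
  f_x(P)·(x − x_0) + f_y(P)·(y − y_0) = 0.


Tangent line at P: -3*x - 4*y + 6 = 0.

Step 1: f(2, 0) = 0, so P lies on C.
Step 2: partial derivatives
  f_x(x, y) = -3*x**2 - 2*x*y + 4*x + 2*y**2 + 1, f_y(x, y) = -x**2 + 4*x*y.
  f_x(P) = -3, f_y(P) = -4 (gradient nonzero, so P is smooth).
Step 3: tangent line at P: -3·(x − 2) + -4·(y − 0) = 0.
Expanding: -3*x - 4*y + 6 = 0.


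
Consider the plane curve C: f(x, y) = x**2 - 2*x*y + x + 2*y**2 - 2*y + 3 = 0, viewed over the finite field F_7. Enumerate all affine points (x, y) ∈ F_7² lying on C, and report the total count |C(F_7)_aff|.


Affine F_7-points: {(0, 2), (0, 6), (1, 4), (1, 5), (3, 2), (4, 6), (6, 3), (6, 4)}; count = 8.

For each of the 49 pairs (x, y) ∈ F_7², evaluate f(x, y) mod 7. Record the zeros.
  x = 0: [0↦3, 1↦3, 2↦0, 3↦1, 4↦6, 5↦1, 6↦0]  zeros at y ∈ {2, 6}
  x = 1: [0↦5, 1↦3, 2↦5, 3↦4, 4↦0, 5↦0, 6↦4]  zeros at y ∈ {4, 5}
  x = 2: [0↦2, 1↦5, 2↦5, 3↦2, 4↦3, 5↦1, 6↦3]  zeros at y ∈ ∅
  x = 3: [0↦1, 1↦2, 2↦0, 3↦2, 4↦1, 5↦4, 6↦4]  zeros at y ∈ {2}
  x = 4: [0↦2, 1↦1, 2↦4, 3↦4, 4↦1, 5↦2, 6↦0]  zeros at y ∈ {6}
  x = 5: [0↦5, 1↦2, 2↦3, 3↦1, 4↦3, 5↦2, 6↦5]  zeros at y ∈ ∅
  x = 6: [0↦3, 1↦5, 2↦4, 3↦0, 4↦0, 5↦4, 6↦5]  zeros at y ∈ {3, 4}
Collecting zeros: affine points = {(0, 2), (0, 6), (1, 4), (1, 5), (3, 2), (4, 6), (6, 3), (6, 4)}.
Total count |C(F_7)_aff| = 8.


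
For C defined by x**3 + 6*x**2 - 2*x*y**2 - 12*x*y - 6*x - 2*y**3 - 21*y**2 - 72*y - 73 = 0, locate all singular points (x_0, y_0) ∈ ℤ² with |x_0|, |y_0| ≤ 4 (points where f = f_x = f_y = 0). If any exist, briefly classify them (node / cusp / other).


Singular points: {(-2, -3)}; classification: cusp.

Compute partial derivatives:
  f_x = 3*x**2 + 12*x - 2*y**2 - 12*y - 6.
  f_y = -4*x*y - 12*x - 6*y**2 - 42*y - 72.
Scan x_0 ∈ {−4, ..., 4}. For each x_0, f_y(x_0, y) is a polynomial in y; find its integer roots y ∈ {−4, ..., 4}, then test f_x and f at those candidates.
  x = -4: f_y(-4, y) = -6*y**2 - 26*y - 24; vanishes at y ∈ {-3}. (-4, -3): f_x = 12 ≠ 0.
  x = -3: f_y(-3, y) = -6*y**2 - 30*y - 36; vanishes at y ∈ {-3, -2}. (-3, -3): f_x = 3 ≠ 0; (-3, -2): f_x = 1 ≠ 0.
  x = -2: f_y(-2, y) = -6*y**2 - 34*y - 48; vanishes at y ∈ {-3}. (-2, -3): f_x = 0, f = 0 — SINGULAR.
  x = -1: f_y(-1, y) = -6*y**2 - 38*y - 60; vanishes at y ∈ {-3}. (-1, -3): f_x = 3 ≠ 0.
  x = 0: f_y(0, y) = -6*y**2 - 42*y - 72; vanishes at y ∈ {-4, -3}. (0, -4): f_x = 10 ≠ 0; (0, -3): f_x = 12 ≠ 0.
  x = 1: f_y(1, y) = -6*y**2 - 46*y - 84; vanishes at y ∈ {-3}. (1, -3): f_x = 27 ≠ 0.
  x = 2: f_y(2, y) = -6*y**2 - 50*y - 96; vanishes at y ∈ {-3}. (2, -3): f_x = 48 ≠ 0.
  x = 3: f_y(3, y) = -6*y**2 - 54*y - 108; vanishes at y ∈ {-3}. (3, -3): f_x = 75 ≠ 0.
  x = 4: f_y(4, y) = -6*y**2 - 58*y - 120; vanishes at y ∈ {-3}. (4, -3): f_x = 108 ≠ 0.
Only singular point on the grid: (-2, -3).
Classify: substitute x = -2 + u, y = -3 + v and expand: f = u**3 - 2*u*v**2 - 2*v**3 + v**2.
No constant or linear terms (consistent with a singular point). Quadratic part: v**2. Cubic part: u**3 - 2*u*v**2 - 2*v**3.
The quadratic part v**2 is a perfect square, so there is a single (double) tangent line v = 0, i.e. y = -3. Restricting the cubic part to that line (v = 0) leaves u**3 ≠ 0, so f is not divisible by v and the branch is v² ≈ -u**3 to lowest order — this is a cusp.
Classification: cusp.


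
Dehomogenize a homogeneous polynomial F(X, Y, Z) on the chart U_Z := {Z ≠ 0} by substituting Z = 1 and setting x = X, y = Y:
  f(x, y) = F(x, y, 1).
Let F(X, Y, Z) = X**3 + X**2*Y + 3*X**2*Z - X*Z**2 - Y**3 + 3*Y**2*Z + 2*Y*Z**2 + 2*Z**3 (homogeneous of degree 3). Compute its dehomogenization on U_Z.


f(x, y) = x**3 + x**2*y + 3*x**2 - x - y**3 + 3*y**2 + 2*y + 2

On U_Z we set Z = 1. Each monomial c·X^i·Y^j·Z^k in F becomes c·x^i·y^j·1^k = c·x^i·y^j.
Substituting Z = 1: F(X, Y, 1) = x**3 + x**2*y + 3*x**2 - x - y**3 + 3*y**2 + 2*y + 2.
Note: deg(f) ≤ deg(F) = 3; strict inequality happens when F is divisible by Z (lost terms).


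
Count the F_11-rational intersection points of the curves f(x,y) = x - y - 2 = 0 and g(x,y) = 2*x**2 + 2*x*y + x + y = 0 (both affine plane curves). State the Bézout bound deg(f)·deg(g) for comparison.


Common zeros: {(1, 10), (5, 3)}; count = 2; Bézout bound = 2.

deg(f) = 1, deg(g) = 2, so Bézout bound = 2.
Scan x ∈ F_11. For each x, list the y ∈ F_11 with f(x, y) ≡ 0 and those with g(x, y) ≡ 0 (mod 11); the common zeros in that column are the intersection.
  x = 0: f ≡ 0 at y ∈ {9}; g ≡ 0 at y ∈ {0}; common: ∅.
  x = 1: f ≡ 0 at y ∈ {10}; g ≡ 0 at y ∈ {10}; common: {10}.
  x = 2: f ≡ 0 at y ∈ {0}; g ≡ 0 at y ∈ {9}; common: ∅.
  x = 3: f ≡ 0 at y ∈ {1}; g ≡ 0 at y ∈ {8}; common: ∅.
  x = 4: f ≡ 0 at y ∈ {2}; g ≡ 0 at y ∈ {7}; common: ∅.
  x = 5: f ≡ 0 at y ∈ {3}; g ≡ 0 at y ∈ {0, 1, 2, 3, 4, 5, 6, 7, 8, 9, 10}; common: {3}.
  x = 6: f ≡ 0 at y ∈ {4}; g ≡ 0 at y ∈ {5}; common: ∅.
  x = 7: f ≡ 0 at y ∈ {5}; g ≡ 0 at y ∈ {4}; common: ∅.
  x = 8: f ≡ 0 at y ∈ {6}; g ≡ 0 at y ∈ {3}; common: ∅.
  x = 9: f ≡ 0 at y ∈ {7}; g ≡ 0 at y ∈ {2}; common: ∅.
  x = 10: f ≡ 0 at y ∈ {8}; g ≡ 0 at y ∈ {1}; common: ∅.
Collecting: common zeros = {(1, 10), (5, 3)}, so the count is 2.
Comparison with the Bézout bound: 2 ≤ 2 = deg(f)·deg(g), as expected for curves with no common component (the bound is attained).


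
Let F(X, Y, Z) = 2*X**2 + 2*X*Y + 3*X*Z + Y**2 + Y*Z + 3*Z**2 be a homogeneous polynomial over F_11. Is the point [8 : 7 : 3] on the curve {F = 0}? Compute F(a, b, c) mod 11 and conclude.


F(8,7,3) ≡ 2 (mod 11); P is NOT on the curve.

Evaluate F(8, 7, 3) term-by-term (mod 11).
  2*X**2 ↦ 2·64·1·1 = 128
  2*X*Y ↦ 2·8·7·1 = 112
  3*X*Z ↦ 3·8·1·3 = 72
  Y**2 ↦ 1·1·49·1 = 49
  Y*Z ↦ 1·1·7·3 = 21
  3*Z**2 ↦ 3·1·1·9 = 27
Sum: F(8, 7, 3) = (128) + (112) + (72) + (49) + (21) + (27) = 409.
Reducing mod 11: 409 ≡ 2 (mod 11).
Since F(a, b, c) ≡ 2 ≠ 0 (mod 11), P does NOT lie on the curve.


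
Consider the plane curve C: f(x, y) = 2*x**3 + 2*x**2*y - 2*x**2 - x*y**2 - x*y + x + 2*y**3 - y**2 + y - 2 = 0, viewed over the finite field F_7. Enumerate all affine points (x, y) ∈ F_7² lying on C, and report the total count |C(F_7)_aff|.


Affine F_7-points: {(0, 1), (1, 6), (2, 1), (2, 3), (4, 0), (5, 0), (5, 1), (5, 2), (6, 0)}; count = 9.

For each of the 49 pairs (x, y) ∈ F_7², evaluate f(x, y) mod 7. Record the zeros.
  x = 0: [0↦5, 1↦0, 2↦5, 3↦4, 4↦2, 5↦4, 6↦1]  zeros at y ∈ {1}
  x = 1: [0↦6, 1↦1, 2↦4, 3↦6, 4↦5, 5↦6, 6↦0]  zeros at y ∈ {6}
  x = 2: [0↦1, 1↦0, 2↦5, 3↦0, 4↦4, 5↦1, 6↦3]  zeros at y ∈ {1, 3}
  x = 3: [0↦2, 1↦2, 2↦6, 3↦5, 4↦4, 5↦1, 6↦1]  zeros at y ∈ ∅
  x = 4: [0↦0, 1↦5, 2↦5, 3↦5, 4↦3, 5↦4, 6↦6]  zeros at y ∈ {0}
  x = 5: [0↦0, 1↦0, 2↦0, 3↦5, 4↦6, 5↦1, 6↦2]  zeros at y ∈ {0, 1, 2}
  x = 6: [0↦0, 1↦6, 2↦3, 3↦3, 4↦4, 5↦4, 6↦1]  zeros at y ∈ {0}
Collecting zeros: affine points = {(0, 1), (1, 6), (2, 1), (2, 3), (4, 0), (5, 0), (5, 1), (5, 2), (6, 0)}.
Total count |C(F_7)_aff| = 9.


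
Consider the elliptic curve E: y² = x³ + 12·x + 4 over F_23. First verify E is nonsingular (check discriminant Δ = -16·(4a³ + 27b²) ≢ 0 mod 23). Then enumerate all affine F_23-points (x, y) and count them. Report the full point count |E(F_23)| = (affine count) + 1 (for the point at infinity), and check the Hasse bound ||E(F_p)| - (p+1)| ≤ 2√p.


Affine points = {(0, 2), (0, 21), (2, 6), (2, 17), (4, 1), (4, 22), (6, 4), (6, 19), (9, 6), (9, 17), (11, 8), (11, 15), (12, 6), (12, 17), (14, 8), (14, 15), (18, 7), (18, 16), (21, 8), (21, 15)}; affine count = 20; |E(F_23)| = 21.

Discriminant check: Δ ∝ 4a³ + 27b² = 4·12³ + 27·4² = 4·1728 + 27·16 ≡ 7 (mod 23). Nonzero ⇒ E is nonsingular.
For each x ∈ F_23, compute rhs = x³ + 12·x + 4 mod 23, then count y ∈ F_23 with y² ≡ rhs.
  x = 0: rhs = 4, matching y values: 2, 21 (2 points).
  x = 1: rhs = 17, matching y values: none (0 points).
  x = 2: rhs = 13, matching y values: 6, 17 (2 points).
  x = 3: rhs = 21, matching y values: none (0 points).
  x = 4: rhs = 1, matching y values: 1, 22 (2 points).
  x = 5: rhs = 5, matching y values: none (0 points).
  x = 6: rhs = 16, matching y values: 4, 19 (2 points).
  x = 7: rhs = 17, matching y values: none (0 points).
  x = 8: rhs = 14, matching y values: none (0 points).
  x = 9: rhs = 13, matching y values: 6, 17 (2 points).
  x = 10: rhs = 20, matching y values: none (0 points).
  x = 11: rhs = 18, matching y values: 8, 15 (2 points).
  x = 12: rhs = 13, matching y values: 6, 17 (2 points).
  x = 13: rhs = 11, matching y values: none (0 points).
  x = 14: rhs = 18, matching y values: 8, 15 (2 points).
  x = 15: rhs = 17, matching y values: none (0 points).
  x = 16: rhs = 14, matching y values: none (0 points).
  x = 17: rhs = 15, matching y values: none (0 points).
  x = 18: rhs = 3, matching y values: 7, 16 (2 points).
  x = 19: rhs = 7, matching y values: none (0 points).
  x = 20: rhs = 10, matching y values: none (0 points).
  x = 21: rhs = 18, matching y values: 8, 15 (2 points).
  x = 22: rhs = 14, matching y values: none (0 points).
Total affine count: 20.
Full point count |E(F_23)| = 20 + 1 = 21.
Hasse bound: |21 − (23+1)| = |-3| = 3 ≤ 2√23 ≈ 9.5917 ✓.


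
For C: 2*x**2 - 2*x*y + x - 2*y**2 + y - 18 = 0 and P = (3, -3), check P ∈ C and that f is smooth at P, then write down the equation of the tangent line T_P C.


Tangent line at P: 19*x + 7*y - 36 = 0.

Step 1: f(3, -3) = 0, so P lies on C.
Step 2: partial derivatives
  f_x(x, y) = 4*x - 2*y + 1, f_y(x, y) = -2*x - 4*y + 1.
  f_x(P) = 19, f_y(P) = 7 (gradient nonzero, so P is smooth).
Step 3: tangent line at P: 19·(x − 3) + 7·(y − -3) = 0.
Expanding: 19*x + 7*y - 36 = 0.


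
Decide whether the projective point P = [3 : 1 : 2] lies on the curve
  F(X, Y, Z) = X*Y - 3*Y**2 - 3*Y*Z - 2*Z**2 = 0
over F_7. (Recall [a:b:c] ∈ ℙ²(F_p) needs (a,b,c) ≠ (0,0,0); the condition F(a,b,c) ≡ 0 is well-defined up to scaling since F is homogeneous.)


F(3,1,2) ≡ 0 (mod 7); P is on the curve.

Evaluate F(3, 1, 2) term-by-term (mod 7).
  X*Y ↦ 1·3·1·1 = 3
  -3*Y**2 ↦ -3·1·1·1 = -3
  -3*Y*Z ↦ -3·1·1·2 = -6
  -2*Z**2 ↦ -2·1·1·4 = -8
Sum: F(3, 1, 2) = (3) + (-3) + (-6) + (-8) = -14.
Reducing mod 7: -14 ≡ 0 (mod 7).
Since F(a, b, c) ≡ 0 (mod 7), P lies on the curve.


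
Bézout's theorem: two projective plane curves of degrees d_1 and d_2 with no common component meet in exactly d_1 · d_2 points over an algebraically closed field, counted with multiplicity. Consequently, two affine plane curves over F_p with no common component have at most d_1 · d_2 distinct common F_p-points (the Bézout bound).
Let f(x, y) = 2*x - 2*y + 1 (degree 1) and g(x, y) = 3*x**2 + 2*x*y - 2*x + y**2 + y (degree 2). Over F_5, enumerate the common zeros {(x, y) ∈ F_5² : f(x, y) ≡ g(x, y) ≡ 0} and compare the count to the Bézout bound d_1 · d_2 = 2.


Common zeros: ∅; count = 0; Bézout bound = 2.

deg(f) = 1, deg(g) = 2, so Bézout bound = 2.
Scan x ∈ F_5. For each x, list the y ∈ F_5 with f(x, y) ≡ 0 and those with g(x, y) ≡ 0 (mod 5); the common zeros in that column are the intersection.
  x = 0: f ≡ 0 at y ∈ {3}; g ≡ 0 at y ∈ {0, 4}; common: ∅.
  x = 1: f ≡ 0 at y ∈ {4}; g ≡ 0 at y ∈ {1}; common: ∅.
  x = 2: f ≡ 0 at y ∈ {0}; g ≡ 0 at y ∈ ∅; common: ∅.
  x = 3: f ≡ 0 at y ∈ {1}; g ≡ 0 at y ∈ {4}; common: ∅.
  x = 4: f ≡ 0 at y ∈ {2}; g ≡ 0 at y ∈ {0, 1}; common: ∅.
Collecting: common zeros = ∅, so the count is 0.
Comparison with the Bézout bound: 0 ≤ 2 = deg(f)·deg(g), as expected for curves with no common component (the affine F_5-count falls short of the bound because intersections may lie at infinity, over extension fields, or carry multiplicity).


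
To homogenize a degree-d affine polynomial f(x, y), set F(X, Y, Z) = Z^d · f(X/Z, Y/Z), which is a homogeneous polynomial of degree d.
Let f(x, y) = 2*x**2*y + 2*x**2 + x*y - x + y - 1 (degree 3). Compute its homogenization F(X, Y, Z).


F(X, Y, Z) = 2*X**2*Y + 2*X**2*Z + X*Y*Z - X*Z**2 + Y*Z**2 - Z**3

deg(f) = 3.
Substitute x = X/Z, y = Y/Z into f, then multiply by Z^3.
  monomial 2·x^2·y^1 ↦ 2·X^2·Y^1·Z^0.
  monomial 2·x^2·y^0 ↦ 2·X^2·Y^0·Z^1.
  monomial 1·x^1·y^1 ↦ 1·X^1·Y^1·Z^1.
  monomial -1·x^1·y^0 ↦ -1·X^1·Y^0·Z^2.
  monomial 1·x^0·y^1 ↦ 1·X^0·Y^1·Z^2.
  monomial -1·x^0·y^0 ↦ -1·X^0·Y^0·Z^3.
Collecting: F(X, Y, Z) = 2*X**2*Y + 2*X**2*Z + X*Y*Z - X*Z**2 + Y*Z**2 - Z**3.


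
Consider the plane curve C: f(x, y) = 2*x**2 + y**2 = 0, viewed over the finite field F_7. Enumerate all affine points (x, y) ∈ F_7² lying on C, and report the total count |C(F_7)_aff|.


Affine F_7-points: {(0, 0)}; count = 1.

For each of the 49 pairs (x, y) ∈ F_7², evaluate f(x, y) mod 7. Record the zeros.
  x = 0: [0↦0, 1↦1, 2↦4, 3↦2, 4↦2, 5↦4, 6↦1]  zeros at y ∈ {0}
  x = 1: [0↦2, 1↦3, 2↦6, 3↦4, 4↦4, 5↦6, 6↦3]  zeros at y ∈ ∅
  x = 2: [0↦1, 1↦2, 2↦5, 3↦3, 4↦3, 5↦5, 6↦2]  zeros at y ∈ ∅
  x = 3: [0↦4, 1↦5, 2↦1, 3↦6, 4↦6, 5↦1, 6↦5]  zeros at y ∈ ∅
  x = 4: [0↦4, 1↦5, 2↦1, 3↦6, 4↦6, 5↦1, 6↦5]  zeros at y ∈ ∅
  x = 5: [0↦1, 1↦2, 2↦5, 3↦3, 4↦3, 5↦5, 6↦2]  zeros at y ∈ ∅
  x = 6: [0↦2, 1↦3, 2↦6, 3↦4, 4↦4, 5↦6, 6↦3]  zeros at y ∈ ∅
Collecting zeros: affine points = {(0, 0)}.
Total count |C(F_7)_aff| = 1.


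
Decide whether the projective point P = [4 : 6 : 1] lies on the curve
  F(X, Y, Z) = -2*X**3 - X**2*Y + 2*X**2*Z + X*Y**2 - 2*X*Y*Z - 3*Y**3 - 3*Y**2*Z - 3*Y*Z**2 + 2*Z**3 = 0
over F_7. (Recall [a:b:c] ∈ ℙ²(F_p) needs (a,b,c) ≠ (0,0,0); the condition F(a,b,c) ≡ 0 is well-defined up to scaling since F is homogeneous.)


F(4,6,1) ≡ 0 (mod 7); P is on the curve.

Evaluate F(4, 6, 1) term-by-term (mod 7).
  -2*X**3 ↦ -2·64·1·1 = -128
  -X**2*Y ↦ -1·16·6·1 = -96
  2*X**2*Z ↦ 2·16·1·1 = 32
  X*Y**2 ↦ 1·4·36·1 = 144
  -2*X*Y*Z ↦ -2·4·6·1 = -48
  -3*Y**3 ↦ -3·1·216·1 = -648
  -3*Y**2*Z ↦ -3·1·36·1 = -108
  -3*Y*Z**2 ↦ -3·1·6·1 = -18
  2*Z**3 ↦ 2·1·1·1 = 2
Sum: F(4, 6, 1) = (-128) + (-96) + (32) + (144) + (-48) + (-648) + (-108) + (-18) + (2) = -868.
Reducing mod 7: -868 ≡ 0 (mod 7).
Since F(a, b, c) ≡ 0 (mod 7), P lies on the curve.


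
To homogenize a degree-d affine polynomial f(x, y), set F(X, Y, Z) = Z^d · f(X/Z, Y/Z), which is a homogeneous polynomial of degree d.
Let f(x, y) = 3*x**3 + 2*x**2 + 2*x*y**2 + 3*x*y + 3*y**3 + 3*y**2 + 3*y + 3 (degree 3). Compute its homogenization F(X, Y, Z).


F(X, Y, Z) = 3*X**3 + 2*X**2*Z + 2*X*Y**2 + 3*X*Y*Z + 3*Y**3 + 3*Y**2*Z + 3*Y*Z**2 + 3*Z**3

deg(f) = 3.
Substitute x = X/Z, y = Y/Z into f, then multiply by Z^3.
  monomial 3·x^3·y^0 ↦ 3·X^3·Y^0·Z^0.
  monomial 2·x^2·y^0 ↦ 2·X^2·Y^0·Z^1.
  monomial 2·x^1·y^2 ↦ 2·X^1·Y^2·Z^0.
  monomial 3·x^1·y^1 ↦ 3·X^1·Y^1·Z^1.
  monomial 3·x^0·y^3 ↦ 3·X^0·Y^3·Z^0.
  monomial 3·x^0·y^2 ↦ 3·X^0·Y^2·Z^1.
  monomial 3·x^0·y^1 ↦ 3·X^0·Y^1·Z^2.
  monomial 3·x^0·y^0 ↦ 3·X^0·Y^0·Z^3.
Collecting: F(X, Y, Z) = 3*X**3 + 2*X**2*Z + 2*X*Y**2 + 3*X*Y*Z + 3*Y**3 + 3*Y**2*Z + 3*Y*Z**2 + 3*Z**3.


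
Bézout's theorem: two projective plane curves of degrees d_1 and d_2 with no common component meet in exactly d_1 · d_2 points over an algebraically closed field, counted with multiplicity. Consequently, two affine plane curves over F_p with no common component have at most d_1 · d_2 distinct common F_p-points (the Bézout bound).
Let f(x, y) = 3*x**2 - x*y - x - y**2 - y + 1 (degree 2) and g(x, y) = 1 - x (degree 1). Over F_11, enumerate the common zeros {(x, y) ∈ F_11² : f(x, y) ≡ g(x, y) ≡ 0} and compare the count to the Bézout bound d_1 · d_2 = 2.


Common zeros: {(1, 1), (1, 8)}; count = 2; Bézout bound = 2.

deg(f) = 2, deg(g) = 1, so Bézout bound = 2.
Scan x ∈ F_11. For each x, list the y ∈ F_11 with f(x, y) ≡ 0 and those with g(x, y) ≡ 0 (mod 11); the common zeros in that column are the intersection.
  x = 0: f ≡ 0 at y ∈ {3, 7}; g ≡ 0 at y ∈ ∅; common: ∅.
  x = 1: f ≡ 0 at y ∈ {1, 8}; g ≡ 0 at y ∈ {0, 1, 2, 3, 4, 5, 6, 7, 8, 9, 10}; common: {1, 8}.
  x = 2: f ≡ 0 at y ∈ {0, 8}; g ≡ 0 at y ∈ ∅; common: ∅.
  x = 3: f ≡ 0 at y ∈ ∅; g ≡ 0 at y ∈ ∅; common: ∅.
  x = 4: f ≡ 0 at y ∈ ∅; g ≡ 0 at y ∈ ∅; common: ∅.
  x = 5: f ≡ 0 at y ∈ {2, 3}; g ≡ 0 at y ∈ ∅; common: ∅.
  x = 6: f ≡ 0 at y ∈ ∅; g ≡ 0 at y ∈ ∅; common: ∅.
  x = 7: f ≡ 0 at y ∈ {1, 2}; g ≡ 0 at y ∈ ∅; common: ∅.
  x = 8: f ≡ 0 at y ∈ ∅; g ≡ 0 at y ∈ ∅; common: ∅.
  x = 9: f ≡ 0 at y ∈ ∅; g ≡ 0 at y ∈ ∅; common: ∅.
  x = 10: f ≡ 0 at y ∈ {4, 7}; g ≡ 0 at y ∈ ∅; common: ∅.
Collecting: common zeros = {(1, 1), (1, 8)}, so the count is 2.
Comparison with the Bézout bound: 2 ≤ 2 = deg(f)·deg(g), as expected for curves with no common component (the bound is attained).


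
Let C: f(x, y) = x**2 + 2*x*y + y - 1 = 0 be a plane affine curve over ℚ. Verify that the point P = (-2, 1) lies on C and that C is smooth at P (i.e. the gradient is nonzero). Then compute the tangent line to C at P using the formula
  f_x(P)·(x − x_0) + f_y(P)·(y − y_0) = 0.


Tangent line at P: -2*x - 3*y - 1 = 0.

Step 1: f(-2, 1) = 0, so P lies on C.
Step 2: partial derivatives
  f_x(x, y) = 2*x + 2*y, f_y(x, y) = 2*x + 1.
  f_x(P) = -2, f_y(P) = -3 (gradient nonzero, so P is smooth).
Step 3: tangent line at P: -2·(x − -2) + -3·(y − 1) = 0.
Expanding: -2*x - 3*y - 1 = 0.


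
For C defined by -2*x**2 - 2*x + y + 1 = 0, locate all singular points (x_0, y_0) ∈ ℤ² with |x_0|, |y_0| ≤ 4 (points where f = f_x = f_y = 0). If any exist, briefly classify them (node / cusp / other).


No singular points in the scanned grid; C is smooth there.

Compute partial derivatives:
  f_x = -4*x - 2.
  f_y = 1.
f_y = 1 is a nonzero constant, so f_y never vanishes: no point (x, y) can satisfy f = f_x = f_y = 0. In particular no (x, y) ∈ {−4, ..., 4}² is singular; the curve is smooth.


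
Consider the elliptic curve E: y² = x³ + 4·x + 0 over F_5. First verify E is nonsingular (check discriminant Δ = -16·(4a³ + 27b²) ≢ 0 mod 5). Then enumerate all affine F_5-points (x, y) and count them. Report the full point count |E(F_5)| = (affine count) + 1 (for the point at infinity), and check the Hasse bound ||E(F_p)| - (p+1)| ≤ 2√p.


Affine points = {(0, 0), (1, 0), (2, 1), (2, 4), (3, 2), (3, 3), (4, 0)}; affine count = 7; |E(F_5)| = 8.

Discriminant check: Δ ∝ 4a³ + 27b² = 4·4³ + 27·0² = 4·64 + 27·0 ≡ 1 (mod 5). Nonzero ⇒ E is nonsingular.
For each x ∈ F_5, compute rhs = x³ + 4·x + 0 mod 5, then count y ∈ F_5 with y² ≡ rhs.
  x = 0: rhs = 0, matching y values: 0 (1 points).
  x = 1: rhs = 0, matching y values: 0 (1 points).
  x = 2: rhs = 1, matching y values: 1, 4 (2 points).
  x = 3: rhs = 4, matching y values: 2, 3 (2 points).
  x = 4: rhs = 0, matching y values: 0 (1 points).
Total affine count: 7.
Full point count |E(F_5)| = 7 + 1 = 8.
Hasse bound: |8 − (5+1)| = |2| = 2 ≤ 2√5 ≈ 4.4721 ✓.
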